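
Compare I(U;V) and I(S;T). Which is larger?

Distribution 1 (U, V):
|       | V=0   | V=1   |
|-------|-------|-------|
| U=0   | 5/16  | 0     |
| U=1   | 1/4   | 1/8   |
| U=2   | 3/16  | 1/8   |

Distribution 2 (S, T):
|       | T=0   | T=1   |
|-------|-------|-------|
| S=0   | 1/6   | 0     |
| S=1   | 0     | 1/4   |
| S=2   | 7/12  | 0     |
Distribution 1 (U, V):
Marginal P(U) (row sums):
  P(U=0) = 5/16 + 0 = 5/16
  P(U=1) = 1/4 + 1/8 = 3/8
  P(U=2) = 3/16 + 1/8 = 5/16
Marginal P(V) (column sums):
  P(V=0) = 5/16 + 1/4 + 3/16 = 3/4
  P(V=1) = 0 + 1/8 + 1/8 = 1/4

H(U) = -[(5/16)·log₂(5/16) + (3/8)·log₂(3/8) + (5/16)·log₂(5/16)]
  = 0.5244 + 0.5306 + 0.5244
  = 1.5794 bits
H(V) = -[(3/4)·log₂(3/4) + (1/4)·log₂(1/4)]
  = 0.3113 + 0.5000
  = 0.8113 bits
H(U,V) = -[(5/16)·log₂(5/16) + (1/4)·log₂(1/4) + (1/8)·log₂(1/8) + (3/16)·log₂(3/16) + (1/8)·log₂(1/8)]
  = 0.5244 + 0.5000 + 0.3750 + 0.4528 + 0.3750
  = 2.2272 bits

I(U;V) = H(U) + H(V) - H(U,V)
  = 1.5794 + 0.8113 - 2.2272
  = 0.1635 bits

Distribution 2 (S, T):
Marginal P(S) (row sums):
  P(S=0) = 1/6 + 0 = 1/6
  P(S=1) = 0 + 1/4 = 1/4
  P(S=2) = 7/12 + 0 = 7/12
Marginal P(T) (column sums):
  P(T=0) = 1/6 + 0 + 7/12 = 3/4
  P(T=1) = 0 + 1/4 + 0 = 1/4

H(S) = -[(1/6)·log₂(1/6) + (1/4)·log₂(1/4) + (7/12)·log₂(7/12)]
  = 0.4308 + 0.5000 + 0.4536
  = 1.3844 bits
H(T) = -[(3/4)·log₂(3/4) + (1/4)·log₂(1/4)]
  = 0.3113 + 0.5000
  = 0.8113 bits
H(S,T) = -[(1/6)·log₂(1/6) + (1/4)·log₂(1/4) + (7/12)·log₂(7/12)]
  = 0.4308 + 0.5000 + 0.4536
  = 1.3844 bits

I(S;T) = H(S) + H(T) - H(S,T)
  = 1.3844 + 0.8113 - 1.3844
  = 0.8113 bits

I(S;T) = 0.8113 bits > I(U;V) = 0.1635 bits, so (S, T) has the higher mutual information (stronger dependence).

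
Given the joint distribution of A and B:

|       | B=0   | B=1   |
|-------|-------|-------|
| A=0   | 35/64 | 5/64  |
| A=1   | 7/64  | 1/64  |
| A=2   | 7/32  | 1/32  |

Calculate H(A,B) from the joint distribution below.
H(A,B) = -Σ P(A,B) log₂ P(A,B), summed over the non-zero cells:
H(A,B) = -[(35/64)·log₂(35/64) + (5/64)·log₂(5/64) + (7/64)·log₂(7/64) + (1/64)·log₂(1/64) + (7/32)·log₂(7/32) + (1/32)·log₂(1/32)]
  = 0.4762 + 0.2873 + 0.3492 + 0.0938 + 0.4796 + 0.1563
  = 1.8424 bits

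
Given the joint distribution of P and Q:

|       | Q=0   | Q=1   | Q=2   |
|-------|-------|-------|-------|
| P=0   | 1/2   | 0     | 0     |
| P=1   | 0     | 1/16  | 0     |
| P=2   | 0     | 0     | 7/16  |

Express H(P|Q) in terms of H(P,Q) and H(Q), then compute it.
H(P|Q) = H(P,Q) - H(Q)

Marginal P(Q) (column sums):
  P(Q=0) = 1/2 + 0 + 0 = 1/2
  P(Q=1) = 0 + 1/16 + 0 = 1/16
  P(Q=2) = 0 + 0 + 7/16 = 7/16

H(P,Q) = -[(1/2)·log₂(1/2) + (1/16)·log₂(1/16) + (7/16)·log₂(7/16)]
  = 0.5000 + 0.2500 + 0.5218
  = 1.2718 bits
H(Q) = -[(1/2)·log₂(1/2) + (1/16)·log₂(1/16) + (7/16)·log₂(7/16)]
  = 0.5000 + 0.2500 + 0.5218
  = 1.2718 bits

H(P|Q) = 1.2718 - 1.2718 = 0.0000 bits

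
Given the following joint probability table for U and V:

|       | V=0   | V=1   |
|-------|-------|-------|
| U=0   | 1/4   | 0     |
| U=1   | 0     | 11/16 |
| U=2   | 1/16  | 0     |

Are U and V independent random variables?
Marginal P(U) (row sums):
  P(U=0) = 1/4 + 0 = 1/4
  P(U=1) = 0 + 11/16 = 11/16
  P(U=2) = 1/16 + 0 = 1/16
Marginal P(V) (column sums):
  P(V=0) = 1/4 + 0 + 1/16 = 5/16
  P(V=1) = 0 + 11/16 + 0 = 11/16

U and V are independent iff P(U=i,V=j) = P(U=i)·P(V=j) for every cell.
  P(U=0)·P(V=0) = 1/4 × 5/16 = 5/64, but P(U=0,V=0) = 1/4 ✗

No, U and V are not independent. Quantitatively, I(U;V) > 0:

H(U) = -[(1/4)·log₂(1/4) + (11/16)·log₂(11/16) + (1/16)·log₂(1/16)]
  = 0.5000 + 0.3716 + 0.2500
  = 1.1216 bits
H(V) = -[(5/16)·log₂(5/16) + (11/16)·log₂(11/16)]
  = 0.5244 + 0.3716
  = 0.8960 bits
H(U,V) = -[(1/4)·log₂(1/4) + (11/16)·log₂(11/16) + (1/16)·log₂(1/16)]
  = 0.5000 + 0.3716 + 0.2500
  = 1.1216 bits
I(U;V) = H(U) + H(V) - H(U,V) = 1.1216 + 0.8960 - 1.1216 = 0.8960 bits > 0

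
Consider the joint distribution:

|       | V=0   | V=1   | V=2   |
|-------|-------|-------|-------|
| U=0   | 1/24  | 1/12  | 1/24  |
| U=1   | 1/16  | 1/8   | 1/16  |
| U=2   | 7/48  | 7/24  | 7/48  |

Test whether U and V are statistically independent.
Marginal P(U) (row sums):
  P(U=0) = 1/24 + 1/12 + 1/24 = 1/6
  P(U=1) = 1/16 + 1/8 + 1/16 = 1/4
  P(U=2) = 7/48 + 7/24 + 7/48 = 7/12
Marginal P(V) (column sums):
  P(V=0) = 1/24 + 1/16 + 7/48 = 1/4
  P(V=1) = 1/12 + 1/8 + 7/24 = 1/2
  P(V=2) = 1/24 + 1/16 + 7/48 = 1/4

U and V are independent iff P(U=i,V=j) = P(U=i)·P(V=j) for every cell.
  P(U=0)·P(V=0) = 1/6 × 1/4 = 1/24 = P(U=0,V=0) ✓
  P(U=0)·P(V=1) = 1/6 × 1/2 = 1/12 = P(U=0,V=1) ✓
  P(U=0)·P(V=2) = 1/6 × 1/4 = 1/24 = P(U=0,V=2) ✓
  P(U=1)·P(V=0) = 1/4 × 1/4 = 1/16 = P(U=1,V=0) ✓
  P(U=1)·P(V=1) = 1/4 × 1/2 = 1/8 = P(U=1,V=1) ✓
  P(U=1)·P(V=2) = 1/4 × 1/4 = 1/16 = P(U=1,V=2) ✓
  P(U=2)·P(V=0) = 7/12 × 1/4 = 7/48 = P(U=2,V=0) ✓
  P(U=2)·P(V=1) = 7/12 × 1/2 = 7/24 = P(U=2,V=1) ✓
  P(U=2)·P(V=2) = 7/12 × 1/4 = 7/48 = P(U=2,V=2) ✓

Yes, U and V are independent: every cell factors, so I(U;V) = 0 bits.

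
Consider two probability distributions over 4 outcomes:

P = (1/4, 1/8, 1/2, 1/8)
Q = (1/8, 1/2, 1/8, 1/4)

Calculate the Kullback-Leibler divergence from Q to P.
D(P||Q) = Σ P(i) log₂(P(i)/Q(i))
  i=0: (1/4) × log₂((1/4)/(1/8)) = (1/4) × log₂(2) = 0.2500
  i=1: (1/8) × log₂((1/8)/(1/2)) = (1/8) × log₂(1/4) = -0.2500
  i=2: (1/2) × log₂((1/2)/(1/8)) = (1/2) × log₂(4) = 1.0000
  i=3: (1/8) × log₂((1/8)/(1/4)) = (1/8) × log₂(1/2) = -0.1250
D(P||Q) = 0.2500 - 0.2500 + 1.0000 - 0.1250
  = 0.8750 bits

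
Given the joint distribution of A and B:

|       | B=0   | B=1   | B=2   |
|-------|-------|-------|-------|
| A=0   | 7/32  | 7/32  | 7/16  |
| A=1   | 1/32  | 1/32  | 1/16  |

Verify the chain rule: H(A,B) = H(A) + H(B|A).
Left side:
H(A,B) = -[(7/32)·log₂(7/32) + (7/32)·log₂(7/32) + (7/16)·log₂(7/16) + (1/32)·log₂(1/32) + (1/32)·log₂(1/32) + (1/16)·log₂(1/16)]
  = 0.4796 + 0.4796 + 0.5218 + 0.1563 + 0.1563 + 0.2500
  = 2.0436 bits

Right side:
Marginal P(A) (row sums):
  P(A=0) = 7/32 + 7/32 + 7/16 = 7/8
  P(A=1) = 1/32 + 1/32 + 1/16 = 1/8
H(A) = -[(7/8)·log₂(7/8) + (1/8)·log₂(1/8)]
  = 0.1686 + 0.3750
  = 0.5436 bits
H(B|A) = -Σ P(A,B)·log₂ P(B|A), where P(B|A) = P(A,B) / P(A)
  (A=0,B=0): P(B|A) = (7/32)/(7/8) = 1/4;  -(7/32)·log₂(1/4) = 0.4375
  (A=0,B=1): P(B|A) = (7/32)/(7/8) = 1/4;  -(7/32)·log₂(1/4) = 0.4375
  (A=0,B=2): P(B|A) = (7/16)/(7/8) = 1/2;  -(7/16)·log₂(1/2) = 0.4375
  (A=1,B=0): P(B|A) = (1/32)/(1/8) = 1/4;  -(1/32)·log₂(1/4) = 0.0625
  (A=1,B=1): P(B|A) = (1/32)/(1/8) = 1/4;  -(1/32)·log₂(1/4) = 0.0625
  (A=1,B=2): P(B|A) = (1/16)/(1/8) = 1/2;  -(1/16)·log₂(1/2) = 0.0625
H(B|A) = 0.4375 + 0.4375 + 0.4375 + 0.0625 + 0.0625 + 0.0625
  = 1.5000 bits
H(A) + H(B|A) = 0.5436 + 1.5000 = 2.0436 bits

Both sides equal 2.0436 bits, so the chain rule holds ✓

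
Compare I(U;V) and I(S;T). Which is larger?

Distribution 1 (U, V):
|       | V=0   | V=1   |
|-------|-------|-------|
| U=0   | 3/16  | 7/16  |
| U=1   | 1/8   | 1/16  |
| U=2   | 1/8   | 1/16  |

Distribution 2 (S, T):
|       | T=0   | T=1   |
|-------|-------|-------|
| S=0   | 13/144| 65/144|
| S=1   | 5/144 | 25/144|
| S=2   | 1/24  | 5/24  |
Distribution 1 (U, V):
Marginal P(U) (row sums):
  P(U=0) = 3/16 + 7/16 = 5/8
  P(U=1) = 1/8 + 1/16 = 3/16
  P(U=2) = 1/8 + 1/16 = 3/16
Marginal P(V) (column sums):
  P(V=0) = 3/16 + 1/8 + 1/8 = 7/16
  P(V=1) = 7/16 + 1/16 + 1/16 = 9/16

H(U) = -[(5/8)·log₂(5/8) + (3/16)·log₂(3/16) + (3/16)·log₂(3/16)]
  = 0.4238 + 0.4528 + 0.4528
  = 1.3294 bits
H(V) = -[(7/16)·log₂(7/16) + (9/16)·log₂(9/16)]
  = 0.5218 + 0.4669
  = 0.9887 bits
H(U,V) = -[(3/16)·log₂(3/16) + (7/16)·log₂(7/16) + (1/8)·log₂(1/8) + (1/16)·log₂(1/16) + (1/8)·log₂(1/8) + (1/16)·log₂(1/16)]
  = 0.4528 + 0.5218 + 0.3750 + 0.2500 + 0.3750 + 0.2500
  = 2.2246 bits

I(U;V) = H(U) + H(V) - H(U,V)
  = 1.3294 + 0.9887 - 2.2246
  = 0.0935 bits

Distribution 2 (S, T):
Marginal P(S) (row sums):
  P(S=0) = 13/144 + 65/144 = 13/24
  P(S=1) = 5/144 + 25/144 = 5/24
  P(S=2) = 1/24 + 5/24 = 1/4
Marginal P(T) (column sums):
  P(T=0) = 13/144 + 5/144 + 1/24 = 1/6
  P(T=1) = 65/144 + 25/144 + 5/24 = 5/6

H(S) = -[(13/24)·log₂(13/24) + (5/24)·log₂(5/24) + (1/4)·log₂(1/4)]
  = 0.4791 + 0.4715 + 0.5000
  = 1.4506 bits
H(T) = -[(1/6)·log₂(1/6) + (5/6)·log₂(5/6)]
  = 0.4308 + 0.2192
  = 0.6500 bits
H(S,T) = -[(13/144)·log₂(13/144) + (65/144)·log₂(65/144) + (5/144)·log₂(5/144) + (25/144)·log₂(25/144) + (1/24)·log₂(1/24) + (5/24)·log₂(5/24)]
  = 0.3132 + 0.5180 + 0.1683 + 0.4386 + 0.1910 + 0.4715
  = 2.1006 bits

I(S;T) = H(S) + H(T) - H(S,T)
  = 1.4506 + 0.6500 - 2.1006
  = 0.0000 bits

I(U;V) = 0.0935 bits > I(S;T) = 0.0000 bits, so (U, V) has the higher mutual information (stronger dependence).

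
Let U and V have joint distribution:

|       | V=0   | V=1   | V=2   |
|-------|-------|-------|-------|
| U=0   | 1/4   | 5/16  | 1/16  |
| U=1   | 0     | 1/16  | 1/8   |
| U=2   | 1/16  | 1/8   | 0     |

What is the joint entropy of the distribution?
H(U,V) = -Σ P(U,V) log₂ P(U,V), summed over the non-zero cells:
H(U,V) = -[(1/4)·log₂(1/4) + (5/16)·log₂(5/16) + (1/16)·log₂(1/16) + (1/16)·log₂(1/16) + (1/8)·log₂(1/8) + (1/16)·log₂(1/16) + (1/8)·log₂(1/8)]
  = 0.5000 + 0.5244 + 0.2500 + 0.2500 + 0.3750 + 0.2500 + 0.3750
  = 2.5244 bits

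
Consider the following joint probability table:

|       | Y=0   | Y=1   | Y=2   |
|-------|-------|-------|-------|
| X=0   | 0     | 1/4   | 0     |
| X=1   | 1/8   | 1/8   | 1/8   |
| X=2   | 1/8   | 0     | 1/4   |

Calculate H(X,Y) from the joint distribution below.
H(X,Y) = -Σ P(X,Y) log₂ P(X,Y), summed over the non-zero cells:
H(X,Y) = -[(1/4)·log₂(1/4) + (1/8)·log₂(1/8) + (1/8)·log₂(1/8) + (1/8)·log₂(1/8) + (1/8)·log₂(1/8) + (1/4)·log₂(1/4)]
  = 0.5000 + 0.3750 + 0.3750 + 0.3750 + 0.3750 + 0.5000
  = 2.5000 bits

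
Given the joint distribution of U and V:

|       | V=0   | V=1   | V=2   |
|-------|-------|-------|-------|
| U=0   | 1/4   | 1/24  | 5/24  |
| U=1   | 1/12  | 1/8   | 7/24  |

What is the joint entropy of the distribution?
H(U,V) = -Σ P(U,V) log₂ P(U,V), summed over the non-zero cells:
H(U,V) = -[(1/4)·log₂(1/4) + (1/24)·log₂(1/24) + (5/24)·log₂(5/24) + (1/12)·log₂(1/12) + (1/8)·log₂(1/8) + (7/24)·log₂(7/24)]
  = 0.5000 + 0.1910 + 0.4715 + 0.2987 + 0.3750 + 0.5185
  = 2.3547 bits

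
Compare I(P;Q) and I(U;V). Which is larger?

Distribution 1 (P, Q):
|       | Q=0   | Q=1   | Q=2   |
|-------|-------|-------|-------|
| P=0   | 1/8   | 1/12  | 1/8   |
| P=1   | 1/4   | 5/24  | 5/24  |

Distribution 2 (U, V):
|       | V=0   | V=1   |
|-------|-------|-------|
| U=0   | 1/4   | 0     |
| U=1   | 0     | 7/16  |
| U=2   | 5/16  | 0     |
Distribution 1 (P, Q):
Marginal P(P) (row sums):
  P(P=0) = 1/8 + 1/12 + 1/8 = 1/3
  P(P=1) = 1/4 + 5/24 + 5/24 = 2/3
Marginal P(Q) (column sums):
  P(Q=0) = 1/8 + 1/4 = 3/8
  P(Q=1) = 1/12 + 5/24 = 7/24
  P(Q=2) = 1/8 + 5/24 = 1/3

H(P) = -[(1/3)·log₂(1/3) + (2/3)·log₂(2/3)]
  = 0.5283 + 0.3900
  = 0.9183 bits
H(Q) = -[(3/8)·log₂(3/8) + (7/24)·log₂(7/24) + (1/3)·log₂(1/3)]
  = 0.5306 + 0.5185 + 0.5283
  = 1.5774 bits
H(P,Q) = -[(1/8)·log₂(1/8) + (1/12)·log₂(1/12) + (1/8)·log₂(1/8) + (1/4)·log₂(1/4) + (5/24)·log₂(5/24) + (5/24)·log₂(5/24)]
  = 0.3750 + 0.2987 + 0.3750 + 0.5000 + 0.4715 + 0.4715
  = 2.4917 bits

I(P;Q) = H(P) + H(Q) - H(P,Q)
  = 0.9183 + 1.5774 - 2.4917
  = 0.0040 bits

Distribution 2 (U, V):
Marginal P(U) (row sums):
  P(U=0) = 1/4 + 0 = 1/4
  P(U=1) = 0 + 7/16 = 7/16
  P(U=2) = 5/16 + 0 = 5/16
Marginal P(V) (column sums):
  P(V=0) = 1/4 + 0 + 5/16 = 9/16
  P(V=1) = 0 + 7/16 + 0 = 7/16

H(U) = -[(1/4)·log₂(1/4) + (7/16)·log₂(7/16) + (5/16)·log₂(5/16)]
  = 0.5000 + 0.5218 + 0.5244
  = 1.5462 bits
H(V) = -[(9/16)·log₂(9/16) + (7/16)·log₂(7/16)]
  = 0.4669 + 0.5218
  = 0.9887 bits
H(U,V) = -[(1/4)·log₂(1/4) + (7/16)·log₂(7/16) + (5/16)·log₂(5/16)]
  = 0.5000 + 0.5218 + 0.5244
  = 1.5462 bits

I(U;V) = H(U) + H(V) - H(U,V)
  = 1.5462 + 0.9887 - 1.5462
  = 0.9887 bits

I(U;V) = 0.9887 bits > I(P;Q) = 0.0040 bits, so (U, V) has the higher mutual information (stronger dependence).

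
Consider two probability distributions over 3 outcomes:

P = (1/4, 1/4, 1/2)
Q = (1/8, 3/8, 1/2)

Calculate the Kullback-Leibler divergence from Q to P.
D(P||Q) = Σ P(i) log₂(P(i)/Q(i))
  i=0: (1/4) × log₂((1/4)/(1/8)) = (1/4) × log₂(2) = 0.2500
  i=1: (1/4) × log₂((1/4)/(3/8)) = (1/4) × log₂(2/3) = -0.1462
  i=2: (1/2) × log₂((1/2)/(1/2)) = (1/2) × log₂(1) = 0.0000
D(P||Q) = 0.2500 - 0.1462 + 0.0000
  = 0.1038 bits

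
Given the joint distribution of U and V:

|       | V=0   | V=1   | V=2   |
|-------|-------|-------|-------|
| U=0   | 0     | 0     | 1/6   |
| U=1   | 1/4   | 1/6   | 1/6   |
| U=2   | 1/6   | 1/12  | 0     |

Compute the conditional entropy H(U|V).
Marginal P(V) (column sums):
  P(V=0) = 0 + 1/4 + 1/6 = 5/12
  P(V=1) = 0 + 1/6 + 1/12 = 1/4
  P(V=2) = 1/6 + 1/6 + 0 = 1/3

H(U|V) = -Σ P(U,V)·log₂ P(U|V), where P(U|V) = P(U,V) / P(V)
  (cells with P(U,V) = 0 contribute 0)
  (U=0,V=2): P(U|V) = (1/6)/(1/3) = 1/2;  -(1/6)·log₂(1/2) = 0.1667
  (U=1,V=0): P(U|V) = (1/4)/(5/12) = 3/5;  -(1/4)·log₂(3/5) = 0.1842
  (U=1,V=1): P(U|V) = (1/6)/(1/4) = 2/3;  -(1/6)·log₂(2/3) = 0.0975
  (U=1,V=2): P(U|V) = (1/6)/(1/3) = 1/2;  -(1/6)·log₂(1/2) = 0.1667
  (U=2,V=0): P(U|V) = (1/6)/(5/12) = 2/5;  -(1/6)·log₂(2/5) = 0.2203
  (U=2,V=1): P(U|V) = (1/12)/(1/4) = 1/3;  -(1/12)·log₂(1/3) = 0.1321
H(U|V) = 0.1667 + 0.1842 + 0.0975 + 0.1667 + 0.2203 + 0.1321
  = 0.9675 bits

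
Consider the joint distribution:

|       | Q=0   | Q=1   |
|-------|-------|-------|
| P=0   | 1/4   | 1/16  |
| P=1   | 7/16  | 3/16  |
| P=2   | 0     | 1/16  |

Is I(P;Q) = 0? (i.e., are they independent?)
Marginal P(P) (row sums):
  P(P=0) = 1/4 + 1/16 = 5/16
  P(P=1) = 7/16 + 3/16 = 5/8
  P(P=2) = 0 + 1/16 = 1/16
Marginal P(Q) (column sums):
  P(Q=0) = 1/4 + 7/16 + 0 = 11/16
  P(Q=1) = 1/16 + 3/16 + 1/16 = 5/16

P and Q are independent iff P(P=i,Q=j) = P(P=i)·P(Q=j) for every cell.
  P(P=0)·P(Q=0) = 5/16 × 11/16 = 55/256, but P(P=0,Q=0) = 1/4 ✗

No, P and Q are not independent. Quantitatively, I(P;Q) > 0:

H(P) = -[(5/16)·log₂(5/16) + (5/8)·log₂(5/8) + (1/16)·log₂(1/16)]
  = 0.5244 + 0.4238 + 0.2500
  = 1.1982 bits
H(Q) = -[(11/16)·log₂(11/16) + (5/16)·log₂(5/16)]
  = 0.3716 + 0.5244
  = 0.8960 bits
H(P,Q) = -[(1/4)·log₂(1/4) + (1/16)·log₂(1/16) + (7/16)·log₂(7/16) + (3/16)·log₂(3/16) + (1/16)·log₂(1/16)]
  = 0.5000 + 0.2500 + 0.5218 + 0.4528 + 0.2500
  = 1.9746 bits
I(P;Q) = H(P) + H(Q) - H(P,Q) = 1.1982 + 0.8960 - 1.9746 = 0.1196 bits > 0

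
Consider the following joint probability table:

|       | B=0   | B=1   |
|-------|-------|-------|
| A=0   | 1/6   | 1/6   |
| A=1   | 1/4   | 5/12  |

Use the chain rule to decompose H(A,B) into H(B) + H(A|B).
By the chain rule: H(A,B) = H(B) + H(A|B)

Marginal P(B) (column sums):
  P(B=0) = 1/6 + 1/4 = 5/12
  P(B=1) = 1/6 + 5/12 = 7/12
H(B) = -[(5/12)·log₂(5/12) + (7/12)·log₂(7/12)]
  = 0.5263 + 0.4536
  = 0.9799 bits
H(A|B) = -Σ P(A,B)·log₂ P(A|B), where P(A|B) = P(A,B) / P(B)
  (A=0,B=0): P(A|B) = (1/6)/(5/12) = 2/5;  -(1/6)·log₂(2/5) = 0.2203
  (A=0,B=1): P(A|B) = (1/6)/(7/12) = 2/7;  -(1/6)·log₂(2/7) = 0.3012
  (A=1,B=0): P(A|B) = (1/4)/(5/12) = 3/5;  -(1/4)·log₂(3/5) = 0.1842
  (A=1,B=1): P(A|B) = (5/12)/(7/12) = 5/7;  -(5/12)·log₂(5/7) = 0.2023
H(A|B) = 0.2203 + 0.3012 + 0.1842 + 0.2023
  = 0.9080 bits

H(A,B) = H(B) + H(A|B) = 0.9799 + 0.9080 = 1.8879 bits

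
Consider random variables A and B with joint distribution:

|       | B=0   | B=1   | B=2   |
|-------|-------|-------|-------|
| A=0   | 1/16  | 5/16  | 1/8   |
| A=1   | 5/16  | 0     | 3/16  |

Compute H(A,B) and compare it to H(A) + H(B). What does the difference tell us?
Marginal P(A) (row sums):
  P(A=0) = 1/16 + 5/16 + 1/8 = 1/2
  P(A=1) = 5/16 + 0 + 3/16 = 1/2
Marginal P(B) (column sums):
  P(B=0) = 1/16 + 5/16 = 3/8
  P(B=1) = 5/16 + 0 = 5/16
  P(B=2) = 1/8 + 3/16 = 5/16

H(A,B) = -[(1/16)·log₂(1/16) + (5/16)·log₂(5/16) + (1/8)·log₂(1/8) + (5/16)·log₂(5/16) + (3/16)·log₂(3/16)]
  = 0.2500 + 0.5244 + 0.3750 + 0.5244 + 0.4528
  = 2.1266 bits
H(A) = -[(1/2)·log₂(1/2) + (1/2)·log₂(1/2)]
  = 0.5000 + 0.5000
  = 1.0000 bits
H(B) = -[(3/8)·log₂(3/8) + (5/16)·log₂(5/16) + (5/16)·log₂(5/16)]
  = 0.5306 + 0.5244 + 0.5244
  = 1.5794 bits

H(A) + H(B) = 1.0000 + 1.5794 = 2.5794 bits
Difference: H(A) + H(B) - H(A,B) = 2.5794 - 2.1266 = 0.4528 bits = I(A;B)

The difference is the mutual information; it is positive here, so A and B are dependent (knowing one reduces uncertainty about the other by 0.4528 bits).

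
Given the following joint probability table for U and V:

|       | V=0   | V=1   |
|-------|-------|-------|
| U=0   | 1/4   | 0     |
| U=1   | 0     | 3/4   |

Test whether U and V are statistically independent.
Marginal P(U) (row sums):
  P(U=0) = 1/4 + 0 = 1/4
  P(U=1) = 0 + 3/4 = 3/4
Marginal P(V) (column sums):
  P(V=0) = 1/4 + 0 = 1/4
  P(V=1) = 0 + 3/4 = 3/4

U and V are independent iff P(U=i,V=j) = P(U=i)·P(V=j) for every cell.
  P(U=0)·P(V=0) = 1/4 × 1/4 = 1/16, but P(U=0,V=0) = 1/4 ✗

No, U and V are not independent. Quantitatively, I(U;V) > 0:

H(U) = -[(1/4)·log₂(1/4) + (3/4)·log₂(3/4)]
  = 0.5000 + 0.3113
  = 0.8113 bits
H(V) = -[(1/4)·log₂(1/4) + (3/4)·log₂(3/4)]
  = 0.5000 + 0.3113
  = 0.8113 bits
H(U,V) = -[(1/4)·log₂(1/4) + (3/4)·log₂(3/4)]
  = 0.5000 + 0.3113
  = 0.8113 bits
I(U;V) = H(U) + H(V) - H(U,V) = 0.8113 + 0.8113 - 0.8113 = 0.8113 bits > 0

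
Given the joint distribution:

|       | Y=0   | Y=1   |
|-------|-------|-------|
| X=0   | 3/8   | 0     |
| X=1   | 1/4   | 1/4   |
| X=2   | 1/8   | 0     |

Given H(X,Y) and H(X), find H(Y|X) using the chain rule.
From the chain rule: H(X,Y) = H(X) + H(Y|X)
Therefore: H(Y|X) = H(X,Y) - H(X)

H(X,Y) = -[(3/8)·log₂(3/8) + (1/4)·log₂(1/4) + (1/4)·log₂(1/4) + (1/8)·log₂(1/8)]
  = 0.5306 + 0.5000 + 0.5000 + 0.3750
  = 1.9056 bits
Marginal P(X) (row sums):
  P(X=0) = 3/8 + 0 = 3/8
  P(X=1) = 1/4 + 1/4 = 1/2
  P(X=2) = 1/8 + 0 = 1/8
H(X) = -[(3/8)·log₂(3/8) + (1/2)·log₂(1/2) + (1/8)·log₂(1/8)]
  = 0.5306 + 0.5000 + 0.3750
  = 1.4056 bits

H(Y|X) = 1.9056 - 1.4056 = 0.5000 bits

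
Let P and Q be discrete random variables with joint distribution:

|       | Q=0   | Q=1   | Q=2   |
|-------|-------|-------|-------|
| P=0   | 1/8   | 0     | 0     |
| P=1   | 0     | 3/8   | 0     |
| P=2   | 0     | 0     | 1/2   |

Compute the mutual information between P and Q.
Marginal P(P) (row sums):
  P(P=0) = 1/8 + 0 + 0 = 1/8
  P(P=1) = 0 + 3/8 + 0 = 3/8
  P(P=2) = 0 + 0 + 1/2 = 1/2
Marginal P(Q) (column sums):
  P(Q=0) = 1/8 + 0 + 0 = 1/8
  P(Q=1) = 0 + 3/8 + 0 = 3/8
  P(Q=2) = 0 + 0 + 1/2 = 1/2

H(P) = -[(1/8)·log₂(1/8) + (3/8)·log₂(3/8) + (1/2)·log₂(1/2)]
  = 0.3750 + 0.5306 + 0.5000
  = 1.4056 bits
H(Q) = -[(1/8)·log₂(1/8) + (3/8)·log₂(3/8) + (1/2)·log₂(1/2)]
  = 0.3750 + 0.5306 + 0.5000
  = 1.4056 bits
H(P,Q) = -[(1/8)·log₂(1/8) + (3/8)·log₂(3/8) + (1/2)·log₂(1/2)]
  = 0.3750 + 0.5306 + 0.5000
  = 1.4056 bits

I(P;Q) = H(P) + H(Q) - H(P,Q)
  = 1.4056 + 1.4056 - 1.4056
  = 1.4056 bits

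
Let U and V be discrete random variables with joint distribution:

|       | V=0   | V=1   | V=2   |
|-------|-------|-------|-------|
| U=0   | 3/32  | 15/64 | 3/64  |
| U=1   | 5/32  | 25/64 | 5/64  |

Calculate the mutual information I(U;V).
Marginal P(U) (row sums):
  P(U=0) = 3/32 + 15/64 + 3/64 = 3/8
  P(U=1) = 5/32 + 25/64 + 5/64 = 5/8
Marginal P(V) (column sums):
  P(V=0) = 3/32 + 5/32 = 1/4
  P(V=1) = 15/64 + 25/64 = 5/8
  P(V=2) = 3/64 + 5/64 = 1/8

H(U) = -[(3/8)·log₂(3/8) + (5/8)·log₂(5/8)]
  = 0.5306 + 0.4238
  = 0.9544 bits
H(V) = -[(1/4)·log₂(1/4) + (5/8)·log₂(5/8) + (1/8)·log₂(1/8)]
  = 0.5000 + 0.4238 + 0.3750
  = 1.2988 bits
H(U,V) = -[(3/32)·log₂(3/32) + (15/64)·log₂(15/64) + (3/64)·log₂(3/64) + (5/32)·log₂(5/32) + (25/64)·log₂(25/64) + (5/64)·log₂(5/64)]
  = 0.3202 + 0.4906 + 0.2070 + 0.4184 + 0.5297 + 0.2873
  = 2.2532 bits

I(U;V) = H(U) + H(V) - H(U,V)
  = 0.9544 + 1.2988 - 2.2532
  = 0.0000 bits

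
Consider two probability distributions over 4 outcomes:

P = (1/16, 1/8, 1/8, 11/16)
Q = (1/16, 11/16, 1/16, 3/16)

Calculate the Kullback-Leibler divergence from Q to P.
D(P||Q) = Σ P(i) log₂(P(i)/Q(i))
  i=0: (1/16) × log₂((1/16)/(1/16)) = (1/16) × log₂(1) = 0.0000
  i=1: (1/8) × log₂((1/8)/(11/16)) = (1/8) × log₂(2/11) = -0.3074
  i=2: (1/8) × log₂((1/8)/(1/16)) = (1/8) × log₂(2) = 0.1250
  i=3: (11/16) × log₂((11/16)/(3/16)) = (11/16) × log₂(11/3) = 1.2887
D(P||Q) = 0.0000 - 0.3074 + 0.1250 + 1.2887
  = 1.1063 bits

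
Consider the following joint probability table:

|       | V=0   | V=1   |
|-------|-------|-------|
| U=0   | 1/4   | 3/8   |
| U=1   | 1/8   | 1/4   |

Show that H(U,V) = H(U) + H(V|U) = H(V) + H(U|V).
Marginal P(U) (row sums):
  P(U=0) = 1/4 + 3/8 = 5/8
  P(U=1) = 1/8 + 1/4 = 3/8
Marginal P(V) (column sums):
  P(V=0) = 1/4 + 1/8 = 3/8
  P(V=1) = 3/8 + 1/4 = 5/8

Decomposition 1: H(U) + H(V|U)
H(U) = -[(5/8)·log₂(5/8) + (3/8)·log₂(3/8)]
  = 0.4238 + 0.5306
  = 0.9544 bits
H(V|U) = -Σ P(U,V)·log₂ P(V|U), where P(V|U) = P(U,V) / P(U)
  (U=0,V=0): P(V|U) = (1/4)/(5/8) = 2/5;  -(1/4)·log₂(2/5) = 0.3305
  (U=0,V=1): P(V|U) = (3/8)/(5/8) = 3/5;  -(3/8)·log₂(3/5) = 0.2764
  (U=1,V=0): P(V|U) = (1/8)/(3/8) = 1/3;  -(1/8)·log₂(1/3) = 0.1981
  (U=1,V=1): P(V|U) = (1/4)/(3/8) = 2/3;  -(1/4)·log₂(2/3) = 0.1462
H(V|U) = 0.3305 + 0.2764 + 0.1981 + 0.1462
  = 0.9512 bits
H(U) + H(V|U) = 0.9544 + 0.9512 = 1.9056 bits

Decomposition 2: H(V) + H(U|V)
H(V) = -[(3/8)·log₂(3/8) + (5/8)·log₂(5/8)]
  = 0.5306 + 0.4238
  = 0.9544 bits
H(U|V) = -Σ P(U,V)·log₂ P(U|V), where P(U|V) = P(U,V) / P(V)
  (U=0,V=0): P(U|V) = (1/4)/(3/8) = 2/3;  -(1/4)·log₂(2/3) = 0.1462
  (U=0,V=1): P(U|V) = (3/8)/(5/8) = 3/5;  -(3/8)·log₂(3/5) = 0.2764
  (U=1,V=0): P(U|V) = (1/8)/(3/8) = 1/3;  -(1/8)·log₂(1/3) = 0.1981
  (U=1,V=1): P(U|V) = (1/4)/(5/8) = 2/5;  -(1/4)·log₂(2/5) = 0.3305
H(U|V) = 0.1462 + 0.2764 + 0.1981 + 0.3305
  = 0.9512 bits
H(V) + H(U|V) = 0.9544 + 0.9512 = 1.9056 bits

Direct computation of the joint entropy:
H(U,V) = -[(1/4)·log₂(1/4) + (3/8)·log₂(3/8) + (1/8)·log₂(1/8) + (1/4)·log₂(1/4)]
  = 0.5000 + 0.5306 + 0.3750 + 0.5000
  = 1.9056 bits

All three agree: H(U,V) = 1.9056 bits ✓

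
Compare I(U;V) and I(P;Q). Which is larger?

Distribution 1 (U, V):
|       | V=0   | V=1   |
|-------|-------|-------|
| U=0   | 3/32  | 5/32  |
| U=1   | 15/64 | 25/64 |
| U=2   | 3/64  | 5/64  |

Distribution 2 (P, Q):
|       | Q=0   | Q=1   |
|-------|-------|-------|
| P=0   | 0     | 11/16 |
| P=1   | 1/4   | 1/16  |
Distribution 1 (U, V):
Marginal P(U) (row sums):
  P(U=0) = 3/32 + 5/32 = 1/4
  P(U=1) = 15/64 + 25/64 = 5/8
  P(U=2) = 3/64 + 5/64 = 1/8
Marginal P(V) (column sums):
  P(V=0) = 3/32 + 15/64 + 3/64 = 3/8
  P(V=1) = 5/32 + 25/64 + 5/64 = 5/8

H(U) = -[(1/4)·log₂(1/4) + (5/8)·log₂(5/8) + (1/8)·log₂(1/8)]
  = 0.5000 + 0.4238 + 0.3750
  = 1.2988 bits
H(V) = -[(3/8)·log₂(3/8) + (5/8)·log₂(5/8)]
  = 0.5306 + 0.4238
  = 0.9544 bits
H(U,V) = -[(3/32)·log₂(3/32) + (5/32)·log₂(5/32) + (15/64)·log₂(15/64) + (25/64)·log₂(25/64) + (3/64)·log₂(3/64) + (5/64)·log₂(5/64)]
  = 0.3202 + 0.4184 + 0.4906 + 0.5297 + 0.2070 + 0.2873
  = 2.2532 bits

I(U;V) = H(U) + H(V) - H(U,V)
  = 1.2988 + 0.9544 - 2.2532
  = 0.0000 bits

Distribution 2 (P, Q):
Marginal P(P) (row sums):
  P(P=0) = 0 + 11/16 = 11/16
  P(P=1) = 1/4 + 1/16 = 5/16
Marginal P(Q) (column sums):
  P(Q=0) = 0 + 1/4 = 1/4
  P(Q=1) = 11/16 + 1/16 = 3/4

H(P) = -[(11/16)·log₂(11/16) + (5/16)·log₂(5/16)]
  = 0.3716 + 0.5244
  = 0.8960 bits
H(Q) = -[(1/4)·log₂(1/4) + (3/4)·log₂(3/4)]
  = 0.5000 + 0.3113
  = 0.8113 bits
H(P,Q) = -[(11/16)·log₂(11/16) + (1/4)·log₂(1/4) + (1/16)·log₂(1/16)]
  = 0.3716 + 0.5000 + 0.2500
  = 1.1216 bits

I(P;Q) = H(P) + H(Q) - H(P,Q)
  = 0.8960 + 0.8113 - 1.1216
  = 0.5857 bits

I(P;Q) = 0.5857 bits > I(U;V) = 0.0000 bits, so (P, Q) has the higher mutual information (stronger dependence).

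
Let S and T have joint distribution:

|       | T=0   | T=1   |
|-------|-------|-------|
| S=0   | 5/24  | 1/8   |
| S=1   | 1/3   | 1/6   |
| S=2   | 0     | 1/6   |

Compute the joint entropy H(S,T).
H(S,T) = -Σ P(S,T) log₂ P(S,T), summed over the non-zero cells:
H(S,T) = -[(5/24)·log₂(5/24) + (1/8)·log₂(1/8) + (1/3)·log₂(1/3) + (1/6)·log₂(1/6) + (1/6)·log₂(1/6)]
  = 0.4715 + 0.3750 + 0.5283 + 0.4308 + 0.4308
  = 2.2364 bits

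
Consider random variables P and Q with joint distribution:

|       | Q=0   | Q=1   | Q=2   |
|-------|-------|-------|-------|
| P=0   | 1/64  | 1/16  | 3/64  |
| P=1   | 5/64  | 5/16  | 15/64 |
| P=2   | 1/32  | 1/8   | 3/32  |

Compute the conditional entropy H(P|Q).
Marginal P(Q) (column sums):
  P(Q=0) = 1/64 + 5/64 + 1/32 = 1/8
  P(Q=1) = 1/16 + 5/16 + 1/8 = 1/2
  P(Q=2) = 3/64 + 15/64 + 3/32 = 3/8

H(P|Q) = -Σ P(P,Q)·log₂ P(P|Q), where P(P|Q) = P(P,Q) / P(Q)
  (P=0,Q=0): P(P|Q) = (1/64)/(1/8) = 1/8;  -(1/64)·log₂(1/8) = 0.0469
  (P=0,Q=1): P(P|Q) = (1/16)/(1/2) = 1/8;  -(1/16)·log₂(1/8) = 0.1875
  (P=0,Q=2): P(P|Q) = (3/64)/(3/8) = 1/8;  -(3/64)·log₂(1/8) = 0.1406
  (P=1,Q=0): P(P|Q) = (5/64)/(1/8) = 5/8;  -(5/64)·log₂(5/8) = 0.0530
  (P=1,Q=1): P(P|Q) = (5/16)/(1/2) = 5/8;  -(5/16)·log₂(5/8) = 0.2119
  (P=1,Q=2): P(P|Q) = (15/64)/(3/8) = 5/8;  -(15/64)·log₂(5/8) = 0.1589
  (P=2,Q=0): P(P|Q) = (1/32)/(1/8) = 1/4;  -(1/32)·log₂(1/4) = 0.0625
  (P=2,Q=1): P(P|Q) = (1/8)/(1/2) = 1/4;  -(1/8)·log₂(1/4) = 0.2500
  (P=2,Q=2): P(P|Q) = (3/32)/(3/8) = 1/4;  -(3/32)·log₂(1/4) = 0.1875
H(P|Q) = 0.0469 + 0.1875 + 0.1406 + 0.0530 + 0.2119 + 0.1589 + 0.0625 + 0.2500 + 0.1875
  = 1.2988 bits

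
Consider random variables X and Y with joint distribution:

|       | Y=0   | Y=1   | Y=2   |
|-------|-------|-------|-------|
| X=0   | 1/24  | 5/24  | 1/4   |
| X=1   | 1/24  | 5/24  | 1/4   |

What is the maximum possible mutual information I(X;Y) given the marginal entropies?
The upper bound on mutual information is I(X;Y) ≤ min(H(X), H(Y)).

Marginal P(X) (row sums):
  P(X=0) = 1/24 + 5/24 + 1/4 = 1/2
  P(X=1) = 1/24 + 5/24 + 1/4 = 1/2
Marginal P(Y) (column sums):
  P(Y=0) = 1/24 + 1/24 = 1/12
  P(Y=1) = 5/24 + 5/24 = 5/12
  P(Y=2) = 1/4 + 1/4 = 1/2

H(X) = -[(1/2)·log₂(1/2) + (1/2)·log₂(1/2)]
  = 0.5000 + 0.5000
  = 1.0000 bits
H(Y) = -[(1/12)·log₂(1/12) + (5/12)·log₂(5/12) + (1/2)·log₂(1/2)]
  = 0.2987 + 0.5263 + 0.5000
  = 1.3250 bits

Maximum possible I(X;Y) = min(1.0000, 1.3250) = 1.0000 bits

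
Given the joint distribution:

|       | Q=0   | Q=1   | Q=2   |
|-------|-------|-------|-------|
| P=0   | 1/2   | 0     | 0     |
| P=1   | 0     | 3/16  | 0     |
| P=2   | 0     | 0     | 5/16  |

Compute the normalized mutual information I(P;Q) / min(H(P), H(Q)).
Marginal P(P) (row sums):
  P(P=0) = 1/2 + 0 + 0 = 1/2
  P(P=1) = 0 + 3/16 + 0 = 3/16
  P(P=2) = 0 + 0 + 5/16 = 5/16
Marginal P(Q) (column sums):
  P(Q=0) = 1/2 + 0 + 0 = 1/2
  P(Q=1) = 0 + 3/16 + 0 = 3/16
  P(Q=2) = 0 + 0 + 5/16 = 5/16

H(P) = -[(1/2)·log₂(1/2) + (3/16)·log₂(3/16) + (5/16)·log₂(5/16)]
  = 0.5000 + 0.4528 + 0.5244
  = 1.4772 bits
H(Q) = -[(1/2)·log₂(1/2) + (3/16)·log₂(3/16) + (5/16)·log₂(5/16)]
  = 0.5000 + 0.4528 + 0.5244
  = 1.4772 bits
H(P,Q) = -[(1/2)·log₂(1/2) + (3/16)·log₂(3/16) + (5/16)·log₂(5/16)]
  = 0.5000 + 0.4528 + 0.5244
  = 1.4772 bits

I(P;Q) = H(P) + H(Q) - H(P,Q)
  = 1.4772 + 1.4772 - 1.4772
  = 1.4772 bits

min(H(P), H(Q)) = min(1.4772, 1.4772) = 1.4772 bits
Normalized MI = 1.4772 / 1.4772 = 1.0000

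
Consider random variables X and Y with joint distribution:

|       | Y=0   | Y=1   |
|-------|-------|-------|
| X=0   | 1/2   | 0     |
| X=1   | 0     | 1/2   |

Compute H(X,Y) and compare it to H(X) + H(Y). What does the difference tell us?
Marginal P(X) (row sums):
  P(X=0) = 1/2 + 0 = 1/2
  P(X=1) = 0 + 1/2 = 1/2
Marginal P(Y) (column sums):
  P(Y=0) = 1/2 + 0 = 1/2
  P(Y=1) = 0 + 1/2 = 1/2

H(X,Y) = -[(1/2)·log₂(1/2) + (1/2)·log₂(1/2)]
  = 0.5000 + 0.5000
  = 1.0000 bits
H(X) = -[(1/2)·log₂(1/2) + (1/2)·log₂(1/2)]
  = 0.5000 + 0.5000
  = 1.0000 bits
H(Y) = -[(1/2)·log₂(1/2) + (1/2)·log₂(1/2)]
  = 0.5000 + 0.5000
  = 1.0000 bits

H(X) + H(Y) = 1.0000 + 1.0000 = 2.0000 bits
Difference: H(X) + H(Y) - H(X,Y) = 2.0000 - 1.0000 = 1.0000 bits = I(X;Y)

The difference is the mutual information; it is positive here, so X and Y are dependent (knowing one reduces uncertainty about the other by 1.0000 bits).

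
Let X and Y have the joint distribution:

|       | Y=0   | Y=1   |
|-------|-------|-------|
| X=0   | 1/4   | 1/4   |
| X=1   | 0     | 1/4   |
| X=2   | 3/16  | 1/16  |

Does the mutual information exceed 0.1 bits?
Marginal P(X) (row sums):
  P(X=0) = 1/4 + 1/4 = 1/2
  P(X=1) = 0 + 1/4 = 1/4
  P(X=2) = 3/16 + 1/16 = 1/4
Marginal P(Y) (column sums):
  P(Y=0) = 1/4 + 0 + 3/16 = 7/16
  P(Y=1) = 1/4 + 1/4 + 1/16 = 9/16

H(X) = -[(1/2)·log₂(1/2) + (1/4)·log₂(1/4) + (1/4)·log₂(1/4)]
  = 0.5000 + 0.5000 + 0.5000
  = 1.5000 bits
H(Y) = -[(7/16)·log₂(7/16) + (9/16)·log₂(9/16)]
  = 0.5218 + 0.4669
  = 0.9887 bits
H(X,Y) = -[(1/4)·log₂(1/4) + (1/4)·log₂(1/4) + (1/4)·log₂(1/4) + (3/16)·log₂(3/16) + (1/16)·log₂(1/16)]
  = 0.5000 + 0.5000 + 0.5000 + 0.4528 + 0.2500
  = 2.2028 bits

I(X;Y) = H(X) + H(Y) - H(X,Y)
  = 1.5000 + 0.9887 - 2.2028
  = 0.2859 bits

Yes. I(X;Y) = 0.2859 bits, which is > 0.1 bits.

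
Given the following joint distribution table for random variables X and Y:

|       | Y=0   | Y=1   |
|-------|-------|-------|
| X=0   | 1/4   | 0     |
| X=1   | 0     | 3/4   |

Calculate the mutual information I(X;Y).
Marginal P(X) (row sums):
  P(X=0) = 1/4 + 0 = 1/4
  P(X=1) = 0 + 3/4 = 3/4
Marginal P(Y) (column sums):
  P(Y=0) = 1/4 + 0 = 1/4
  P(Y=1) = 0 + 3/4 = 3/4

H(X) = -[(1/4)·log₂(1/4) + (3/4)·log₂(3/4)]
  = 0.5000 + 0.3113
  = 0.8113 bits
H(Y) = -[(1/4)·log₂(1/4) + (3/4)·log₂(3/4)]
  = 0.5000 + 0.3113
  = 0.8113 bits
H(X,Y) = -[(1/4)·log₂(1/4) + (3/4)·log₂(3/4)]
  = 0.5000 + 0.3113
  = 0.8113 bits

I(X;Y) = H(X) + H(Y) - H(X,Y)
  = 0.8113 + 0.8113 - 0.8113
  = 0.8113 bits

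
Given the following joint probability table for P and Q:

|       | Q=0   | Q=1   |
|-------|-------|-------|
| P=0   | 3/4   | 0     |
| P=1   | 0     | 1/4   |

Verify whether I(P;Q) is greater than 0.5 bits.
Marginal P(P) (row sums):
  P(P=0) = 3/4 + 0 = 3/4
  P(P=1) = 0 + 1/4 = 1/4
Marginal P(Q) (column sums):
  P(Q=0) = 3/4 + 0 = 3/4
  P(Q=1) = 0 + 1/4 = 1/4

H(P) = -[(3/4)·log₂(3/4) + (1/4)·log₂(1/4)]
  = 0.3113 + 0.5000
  = 0.8113 bits
H(Q) = -[(3/4)·log₂(3/4) + (1/4)·log₂(1/4)]
  = 0.3113 + 0.5000
  = 0.8113 bits
H(P,Q) = -[(3/4)·log₂(3/4) + (1/4)·log₂(1/4)]
  = 0.3113 + 0.5000
  = 0.8113 bits

I(P;Q) = H(P) + H(Q) - H(P,Q)
  = 0.8113 + 0.8113 - 0.8113
  = 0.8113 bits

Yes. I(P;Q) = 0.8113 bits, which is > 0.5 bits.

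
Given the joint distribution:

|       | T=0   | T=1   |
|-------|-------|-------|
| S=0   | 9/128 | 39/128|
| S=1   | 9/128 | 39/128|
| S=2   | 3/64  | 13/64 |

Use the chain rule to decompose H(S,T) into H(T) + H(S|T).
By the chain rule: H(S,T) = H(T) + H(S|T)

Marginal P(T) (column sums):
  P(T=0) = 9/128 + 9/128 + 3/64 = 3/16
  P(T=1) = 39/128 + 39/128 + 13/64 = 13/16
H(T) = -[(3/16)·log₂(3/16) + (13/16)·log₂(13/16)]
  = 0.4528 + 0.2434
  = 0.6962 bits
H(S|T) = -Σ P(S,T)·log₂ P(S|T), where P(S|T) = P(S,T) / P(T)
  (S=0,T=0): P(S|T) = (9/128)/(3/16) = 3/8;  -(9/128)·log₂(3/8) = 0.0995
  (S=0,T=1): P(S|T) = (39/128)/(13/16) = 3/8;  -(39/128)·log₂(3/8) = 0.4311
  (S=1,T=0): P(S|T) = (9/128)/(3/16) = 3/8;  -(9/128)·log₂(3/8) = 0.0995
  (S=1,T=1): P(S|T) = (39/128)/(13/16) = 3/8;  -(39/128)·log₂(3/8) = 0.4311
  (S=2,T=0): P(S|T) = (3/64)/(3/16) = 1/4;  -(3/64)·log₂(1/4) = 0.0938
  (S=2,T=1): P(S|T) = (13/64)/(13/16) = 1/4;  -(13/64)·log₂(1/4) = 0.4063
H(S|T) = 0.0995 + 0.4311 + 0.0995 + 0.4311 + 0.0938 + 0.4063
  = 1.5613 bits

H(S,T) = H(T) + H(S|T) = 0.6962 + 1.5613 = 2.2575 bits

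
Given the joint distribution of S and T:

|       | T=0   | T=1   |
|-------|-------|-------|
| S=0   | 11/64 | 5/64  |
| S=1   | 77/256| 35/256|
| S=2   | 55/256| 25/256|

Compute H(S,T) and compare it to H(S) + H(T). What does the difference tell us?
Marginal P(S) (row sums):
  P(S=0) = 11/64 + 5/64 = 1/4
  P(S=1) = 77/256 + 35/256 = 7/16
  P(S=2) = 55/256 + 25/256 = 5/16
Marginal P(T) (column sums):
  P(T=0) = 11/64 + 77/256 + 55/256 = 11/16
  P(T=1) = 5/64 + 35/256 + 25/256 = 5/16

H(S,T) = -[(11/64)·log₂(11/64) + (5/64)·log₂(5/64) + (77/256)·log₂(77/256) + (35/256)·log₂(35/256) + (55/256)·log₂(55/256) + (25/256)·log₂(25/256)]
  = 0.4367 + 0.2873 + 0.5213 + 0.3925 + 0.4767 + 0.3277
  = 2.4422 bits
H(S) = -[(1/4)·log₂(1/4) + (7/16)·log₂(7/16) + (5/16)·log₂(5/16)]
  = 0.5000 + 0.5218 + 0.5244
  = 1.5462 bits
H(T) = -[(11/16)·log₂(11/16) + (5/16)·log₂(5/16)]
  = 0.3716 + 0.5244
  = 0.8960 bits

H(S) + H(T) = 1.5462 + 0.8960 = 2.4422 bits
Difference: H(S) + H(T) - H(S,T) = 2.4422 - 2.4422 = 0.0000 bits = I(S;T)

The difference is the mutual information; it is 0 here, so S and T are independent (the joint entropy equals the sum of the marginal entropies).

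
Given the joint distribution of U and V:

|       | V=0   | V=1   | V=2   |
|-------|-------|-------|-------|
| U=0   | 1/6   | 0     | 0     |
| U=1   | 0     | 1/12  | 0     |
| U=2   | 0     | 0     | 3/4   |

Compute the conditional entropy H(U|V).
Marginal P(V) (column sums):
  P(V=0) = 1/6 + 0 + 0 = 1/6
  P(V=1) = 0 + 1/12 + 0 = 1/12
  P(V=2) = 0 + 0 + 3/4 = 3/4

H(U|V) = -Σ P(U,V)·log₂ P(U|V), where P(U|V) = P(U,V) / P(V)
  (cells with P(U,V) = 0 contribute 0)
  (U=0,V=0): P(U|V) = (1/6)/(1/6) = 1;  -(1/6)·log₂(1) = 0.0000
  (U=1,V=1): P(U|V) = (1/12)/(1/12) = 1;  -(1/12)·log₂(1) = 0.0000
  (U=2,V=2): P(U|V) = (3/4)/(3/4) = 1;  -(3/4)·log₂(1) = 0.0000
H(U|V) = 0.0000 + 0.0000 + 0.0000
  = 0.0000 bits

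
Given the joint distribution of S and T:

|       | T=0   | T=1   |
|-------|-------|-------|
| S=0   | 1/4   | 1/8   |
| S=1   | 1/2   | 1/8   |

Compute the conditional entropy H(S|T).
Marginal P(T) (column sums):
  P(T=0) = 1/4 + 1/2 = 3/4
  P(T=1) = 1/8 + 1/8 = 1/4

H(S|T) = -Σ P(S,T)·log₂ P(S|T), where P(S|T) = P(S,T) / P(T)
  (S=0,T=0): P(S|T) = (1/4)/(3/4) = 1/3;  -(1/4)·log₂(1/3) = 0.3962
  (S=0,T=1): P(S|T) = (1/8)/(1/4) = 1/2;  -(1/8)·log₂(1/2) = 0.1250
  (S=1,T=0): P(S|T) = (1/2)/(3/4) = 2/3;  -(1/2)·log₂(2/3) = 0.2925
  (S=1,T=1): P(S|T) = (1/8)/(1/4) = 1/2;  -(1/8)·log₂(1/2) = 0.1250
H(S|T) = 0.3962 + 0.1250 + 0.2925 + 0.1250
  = 0.9387 bits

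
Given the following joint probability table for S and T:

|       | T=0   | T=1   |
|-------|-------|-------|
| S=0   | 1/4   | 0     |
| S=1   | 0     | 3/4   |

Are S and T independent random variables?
Marginal P(S) (row sums):
  P(S=0) = 1/4 + 0 = 1/4
  P(S=1) = 0 + 3/4 = 3/4
Marginal P(T) (column sums):
  P(T=0) = 1/4 + 0 = 1/4
  P(T=1) = 0 + 3/4 = 3/4

S and T are independent iff P(S=i,T=j) = P(S=i)·P(T=j) for every cell.
  P(S=0)·P(T=0) = 1/4 × 1/4 = 1/16, but P(S=0,T=0) = 1/4 ✗

No, S and T are not independent. Quantitatively, I(S;T) > 0:

H(S) = -[(1/4)·log₂(1/4) + (3/4)·log₂(3/4)]
  = 0.5000 + 0.3113
  = 0.8113 bits
H(T) = -[(1/4)·log₂(1/4) + (3/4)·log₂(3/4)]
  = 0.5000 + 0.3113
  = 0.8113 bits
H(S,T) = -[(1/4)·log₂(1/4) + (3/4)·log₂(3/4)]
  = 0.5000 + 0.3113
  = 0.8113 bits
I(S;T) = H(S) + H(T) - H(S,T) = 0.8113 + 0.8113 - 0.8113 = 0.8113 bits > 0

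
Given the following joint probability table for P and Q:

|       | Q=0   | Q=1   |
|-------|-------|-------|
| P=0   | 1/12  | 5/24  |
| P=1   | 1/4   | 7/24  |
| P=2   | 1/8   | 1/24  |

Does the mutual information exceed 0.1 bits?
Marginal P(P) (row sums):
  P(P=0) = 1/12 + 5/24 = 7/24
  P(P=1) = 1/4 + 7/24 = 13/24
  P(P=2) = 1/8 + 1/24 = 1/6
Marginal P(Q) (column sums):
  P(Q=0) = 1/12 + 1/4 + 1/8 = 11/24
  P(Q=1) = 5/24 + 7/24 + 1/24 = 13/24

H(P) = -[(7/24)·log₂(7/24) + (13/24)·log₂(13/24) + (1/6)·log₂(1/6)]
  = 0.5185 + 0.4791 + 0.4308
  = 1.4284 bits
H(Q) = -[(11/24)·log₂(11/24) + (13/24)·log₂(13/24)]
  = 0.5159 + 0.4791
  = 0.9950 bits
H(P,Q) = -[(1/12)·log₂(1/12) + (5/24)·log₂(5/24) + (1/4)·log₂(1/4) + (7/24)·log₂(7/24) + (1/8)·log₂(1/8) + (1/24)·log₂(1/24)]
  = 0.2987 + 0.4715 + 0.5000 + 0.5185 + 0.3750 + 0.1910
  = 2.3547 bits

I(P;Q) = H(P) + H(Q) - H(P,Q)
  = 1.4284 + 0.9950 - 2.3547
  = 0.0687 bits

No. I(P;Q) = 0.0687 bits, which is ≤ 0.1 bits.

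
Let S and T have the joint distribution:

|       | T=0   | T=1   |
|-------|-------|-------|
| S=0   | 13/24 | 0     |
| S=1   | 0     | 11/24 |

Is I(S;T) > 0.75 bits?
Marginal P(S) (row sums):
  P(S=0) = 13/24 + 0 = 13/24
  P(S=1) = 0 + 11/24 = 11/24
Marginal P(T) (column sums):
  P(T=0) = 13/24 + 0 = 13/24
  P(T=1) = 0 + 11/24 = 11/24

H(S) = -[(13/24)·log₂(13/24) + (11/24)·log₂(11/24)]
  = 0.4791 + 0.5159
  = 0.9950 bits
H(T) = -[(13/24)·log₂(13/24) + (11/24)·log₂(11/24)]
  = 0.4791 + 0.5159
  = 0.9950 bits
H(S,T) = -[(13/24)·log₂(13/24) + (11/24)·log₂(11/24)]
  = 0.4791 + 0.5159
  = 0.9950 bits

I(S;T) = H(S) + H(T) - H(S,T)
  = 0.9950 + 0.9950 - 0.9950
  = 0.9950 bits

Yes. I(S;T) = 0.9950 bits, which is > 0.75 bits.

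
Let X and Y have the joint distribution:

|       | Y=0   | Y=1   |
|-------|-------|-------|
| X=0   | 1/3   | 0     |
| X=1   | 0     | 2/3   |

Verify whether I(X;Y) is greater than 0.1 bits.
Marginal P(X) (row sums):
  P(X=0) = 1/3 + 0 = 1/3
  P(X=1) = 0 + 2/3 = 2/3
Marginal P(Y) (column sums):
  P(Y=0) = 1/3 + 0 = 1/3
  P(Y=1) = 0 + 2/3 = 2/3

H(X) = -[(1/3)·log₂(1/3) + (2/3)·log₂(2/3)]
  = 0.5283 + 0.3900
  = 0.9183 bits
H(Y) = -[(1/3)·log₂(1/3) + (2/3)·log₂(2/3)]
  = 0.5283 + 0.3900
  = 0.9183 bits
H(X,Y) = -[(1/3)·log₂(1/3) + (2/3)·log₂(2/3)]
  = 0.5283 + 0.3900
  = 0.9183 bits

I(X;Y) = H(X) + H(Y) - H(X,Y)
  = 0.9183 + 0.9183 - 0.9183
  = 0.9183 bits

Yes. I(X;Y) = 0.9183 bits, which is > 0.1 bits.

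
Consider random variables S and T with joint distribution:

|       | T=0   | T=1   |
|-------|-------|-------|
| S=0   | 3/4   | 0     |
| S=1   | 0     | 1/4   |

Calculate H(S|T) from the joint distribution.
Marginal P(T) (column sums):
  P(T=0) = 3/4 + 0 = 3/4
  P(T=1) = 0 + 1/4 = 1/4

H(S|T) = -Σ P(S,T)·log₂ P(S|T), where P(S|T) = P(S,T) / P(T)
  (cells with P(S,T) = 0 contribute 0)
  (S=0,T=0): P(S|T) = (3/4)/(3/4) = 1;  -(3/4)·log₂(1) = 0.0000
  (S=1,T=1): P(S|T) = (1/4)/(1/4) = 1;  -(1/4)·log₂(1) = 0.0000
H(S|T) = 0.0000 + 0.0000
  = 0.0000 bits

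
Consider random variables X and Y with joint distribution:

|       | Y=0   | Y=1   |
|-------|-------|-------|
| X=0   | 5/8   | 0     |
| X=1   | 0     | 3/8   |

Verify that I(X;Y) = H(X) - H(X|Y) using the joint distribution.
Left side, from I(X;Y) = H(X) + H(Y) - H(X,Y):
Marginal P(X) (row sums):
  P(X=0) = 5/8 + 0 = 5/8
  P(X=1) = 0 + 3/8 = 3/8
Marginal P(Y) (column sums):
  P(Y=0) = 5/8 + 0 = 5/8
  P(Y=1) = 0 + 3/8 = 3/8

H(X) = -[(5/8)·log₂(5/8) + (3/8)·log₂(3/8)]
  = 0.4238 + 0.5306
  = 0.9544 bits
H(Y) = -[(5/8)·log₂(5/8) + (3/8)·log₂(3/8)]
  = 0.4238 + 0.5306
  = 0.9544 bits
H(X,Y) = -[(5/8)·log₂(5/8) + (3/8)·log₂(3/8)]
  = 0.4238 + 0.5306
  = 0.9544 bits

I(X;Y) = H(X) + H(Y) - H(X,Y)
  = 0.9544 + 0.9544 - 0.9544
  = 0.9544 bits

Right side, with H(X|Y) computed directly from the conditional probabilities:
H(X|Y) = -Σ P(X,Y)·log₂ P(X|Y), where P(X|Y) = P(X,Y) / P(Y)
  (cells with P(X,Y) = 0 contribute 0)
  (X=0,Y=0): P(X|Y) = (5/8)/(5/8) = 1;  -(5/8)·log₂(1) = 0.0000
  (X=1,Y=1): P(X|Y) = (3/8)/(3/8) = 1;  -(3/8)·log₂(1) = 0.0000
H(X|Y) = 0.0000 + 0.0000
  = 0.0000 bits
H(X) - H(X|Y) = 0.9544 - 0.0000 = 0.9544 bits

Both sides equal 0.9544 bits, so I(X;Y) = H(X) - H(X|Y) ✓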